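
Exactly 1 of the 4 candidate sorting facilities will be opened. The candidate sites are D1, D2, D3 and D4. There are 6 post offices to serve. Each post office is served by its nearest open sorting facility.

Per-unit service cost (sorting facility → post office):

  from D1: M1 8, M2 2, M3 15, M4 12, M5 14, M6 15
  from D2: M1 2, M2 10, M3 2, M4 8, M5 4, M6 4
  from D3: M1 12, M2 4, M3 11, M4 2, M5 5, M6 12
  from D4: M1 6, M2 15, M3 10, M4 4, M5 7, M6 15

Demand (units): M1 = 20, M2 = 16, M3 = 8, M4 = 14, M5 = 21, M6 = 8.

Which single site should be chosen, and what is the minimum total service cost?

Choose D2 only; total service cost 444.

With exactly 1 open, each post office uses its cheapest among the chosen.
{D2}: M1→D2 2·20=40, M2→D2 10·16=160, M3→D2 2·8=16, M4→D2 8·14=112, M5→D2 4·21=84, M6→D2 4·8=32. Service cost 444.
{D3}: service cost 621
{D4}: service cost 763
Among all 4 size-1 choices, {D2} is lowest.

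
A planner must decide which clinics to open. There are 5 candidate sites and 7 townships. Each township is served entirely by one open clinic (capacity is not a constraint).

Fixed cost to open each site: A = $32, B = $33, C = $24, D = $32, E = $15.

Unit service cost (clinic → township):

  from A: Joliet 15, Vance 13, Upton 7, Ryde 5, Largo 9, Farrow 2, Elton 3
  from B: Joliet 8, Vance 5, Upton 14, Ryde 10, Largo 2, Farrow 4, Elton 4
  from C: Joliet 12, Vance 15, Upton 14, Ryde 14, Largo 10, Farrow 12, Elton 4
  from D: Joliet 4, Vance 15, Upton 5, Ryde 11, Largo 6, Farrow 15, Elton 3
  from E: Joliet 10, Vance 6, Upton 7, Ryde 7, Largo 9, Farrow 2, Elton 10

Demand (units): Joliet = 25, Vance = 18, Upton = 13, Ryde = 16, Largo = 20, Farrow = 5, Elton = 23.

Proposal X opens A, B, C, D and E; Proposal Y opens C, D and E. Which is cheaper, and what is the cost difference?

Proposal X: {A, B, C, D, E}: Joliet→D 4·25=100, Vance→B 5·18=90, Upton→D 5·13=65, Ryde→A 5·16=80, Largo→B 2·20=40, Farrow→A 2·5=10, Elton→A 3·23=69. Service 454; fixed 136; total 590.
Proposal Y: {C, D, E}: Joliet→D 4·25=100, Vance→E 6·18=108, Upton→D 5·13=65, Ryde→E 7·16=112, Largo→D 6·20=120, Farrow→E 2·5=10, Elton→D 3·23=69. Service 584; fixed 71; total 655.
Difference: |590 − 655| = 65.

Proposal X is cheaper by 65.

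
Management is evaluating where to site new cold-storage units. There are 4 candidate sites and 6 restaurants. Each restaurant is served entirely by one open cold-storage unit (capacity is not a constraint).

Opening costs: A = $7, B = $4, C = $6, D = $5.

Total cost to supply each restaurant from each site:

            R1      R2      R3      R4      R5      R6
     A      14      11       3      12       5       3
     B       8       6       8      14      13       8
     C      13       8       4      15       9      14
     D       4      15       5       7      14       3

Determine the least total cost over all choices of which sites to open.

Minimum total cost: 44

For any fixed open set, each restaurant goes to its cheapest open site; total = fixed + service.
{A, B, D}: R1→D 4, R2→B 6, R3→A 3, R4→D 7, R5→A 5, R6→A 3. Service 28; fixed 16; total 44.
{A, D}: service 33 + fixed 12 = 45
{C, D}: service 35 + fixed 11 = 46
{A, B, C, D}: service 28 + fixed 22 = 50
No other subset beats 44.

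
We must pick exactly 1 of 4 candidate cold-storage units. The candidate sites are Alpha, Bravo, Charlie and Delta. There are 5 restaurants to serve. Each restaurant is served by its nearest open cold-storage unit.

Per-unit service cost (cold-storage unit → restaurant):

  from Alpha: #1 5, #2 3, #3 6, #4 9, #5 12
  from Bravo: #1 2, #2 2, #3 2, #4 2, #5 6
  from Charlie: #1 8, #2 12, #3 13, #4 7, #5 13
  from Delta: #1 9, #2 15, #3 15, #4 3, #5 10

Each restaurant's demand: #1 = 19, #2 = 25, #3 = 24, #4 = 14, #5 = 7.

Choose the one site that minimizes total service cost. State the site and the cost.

Choose Bravo only; total service cost 206.

With exactly 1 open, each restaurant uses its cheapest among the chosen.
{Bravo}: #1→Bravo 2·19=38, #2→Bravo 2·25=50, #3→Bravo 2·24=48, #4→Bravo 2·14=28, #5→Bravo 6·7=42. Service cost 206.
{Alpha}: service cost 524
{Charlie}: service cost 953
Among all 4 size-1 choices, {Bravo} is lowest.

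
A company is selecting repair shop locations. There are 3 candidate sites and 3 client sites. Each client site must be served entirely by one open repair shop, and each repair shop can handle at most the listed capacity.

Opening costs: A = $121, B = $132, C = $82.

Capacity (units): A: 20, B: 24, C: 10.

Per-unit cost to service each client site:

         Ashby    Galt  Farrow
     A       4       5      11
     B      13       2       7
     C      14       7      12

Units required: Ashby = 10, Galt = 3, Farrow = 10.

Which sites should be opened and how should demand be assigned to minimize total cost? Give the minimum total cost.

Minimum total cost: 338

Open {B}: Ashby→B 13·10=130, Galt→B 2·3=6, Farrow→B 7·10=70.
Loads: B carries 23/24. Service 206; fixed 132; total 338.
Next best feasible plan costs 369.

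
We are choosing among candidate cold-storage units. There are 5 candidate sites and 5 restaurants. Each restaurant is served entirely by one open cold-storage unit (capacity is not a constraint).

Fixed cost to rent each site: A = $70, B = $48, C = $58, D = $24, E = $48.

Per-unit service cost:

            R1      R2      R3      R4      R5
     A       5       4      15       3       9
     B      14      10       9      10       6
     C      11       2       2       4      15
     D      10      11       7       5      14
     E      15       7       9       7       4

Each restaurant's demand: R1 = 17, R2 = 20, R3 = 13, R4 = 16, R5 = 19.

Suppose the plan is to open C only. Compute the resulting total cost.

Total cost: 660

Each restaurant is assigned to its cheapest site among the open ones.
{C}: R1→C 11·17=187, R2→C 2·20=40, R3→C 2·13=26, R4→C 4·16=64, R5→C 15·19=285. Service 602; fixed 58; total 660.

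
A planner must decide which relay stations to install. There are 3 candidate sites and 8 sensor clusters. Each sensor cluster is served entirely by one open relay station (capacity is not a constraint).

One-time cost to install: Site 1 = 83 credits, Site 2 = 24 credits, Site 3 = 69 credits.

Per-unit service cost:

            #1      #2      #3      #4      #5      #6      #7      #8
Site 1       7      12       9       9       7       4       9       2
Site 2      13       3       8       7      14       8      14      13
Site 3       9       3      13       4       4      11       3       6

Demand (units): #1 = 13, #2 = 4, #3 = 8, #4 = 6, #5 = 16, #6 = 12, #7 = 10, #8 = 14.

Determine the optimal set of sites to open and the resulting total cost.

Open Site 1 and Site 3; minimum total cost 521.

For any fixed open set, each sensor cluster goes to its cheapest open site; total = fixed + service.
{Site 1, Site 3}: #1→Site 1 7·13=91, #2→Site 3 3·4=12, #3→Site 1 9·8=72, #4→Site 3 4·6=24, #5→Site 3 4·16=64, #6→Site 1 4·12=48, #7→Site 3 3·10=30, #8→Site 1 2·14=28. Service 369; fixed 152; total 521.
{Site 1, Site 2, Site 3}: service 361 + fixed 176 = 537
{Site 2, Site 3}: service 491 + fixed 93 = 584
{Site 2}: #1→Site 2 13·13=169, #2→Site 2 3·4=12, #3→Site 2 8·8=64, #4→Site 2 7·6=42, #5→Site 2 14·16=224, #6→Site 2 8·12=96, #7→Site 2 14·10=140, #8→Site 2 13·14=182. Service 929; fixed 24; total 953.
No other subset beats 521.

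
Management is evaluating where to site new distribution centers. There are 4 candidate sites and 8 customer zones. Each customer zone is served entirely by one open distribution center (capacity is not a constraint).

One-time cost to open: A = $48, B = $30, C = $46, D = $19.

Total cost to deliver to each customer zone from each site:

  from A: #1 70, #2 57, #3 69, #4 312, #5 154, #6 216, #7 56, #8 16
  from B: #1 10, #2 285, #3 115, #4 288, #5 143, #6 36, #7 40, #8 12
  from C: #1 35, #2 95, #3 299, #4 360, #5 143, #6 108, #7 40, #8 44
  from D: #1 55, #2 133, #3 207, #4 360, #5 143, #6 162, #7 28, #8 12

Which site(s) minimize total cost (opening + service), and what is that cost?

For any fixed open set, each customer zone goes to its cheapest open site; total = fixed + service.
{A, B}: #1→B 10, #2→A 57, #3→A 69, #4→B 288, #5→B 143, #6→B 36, #7→B 40, #8→B 12. Service 655; fixed 78; total 733.
{A, B, D}: service 643 + fixed 97 = 740
{A, B, C}: service 655 + fixed 124 = 779
{A, B, C, D}: #1→B 10, #2→A 57, #3→A 69, #4→B 288, #5→B 143, #6→B 36, #7→D 28, #8→B 12. Service 643; fixed 143; total 786.
No other subset beats 733.

Open A and B; minimum total cost 733.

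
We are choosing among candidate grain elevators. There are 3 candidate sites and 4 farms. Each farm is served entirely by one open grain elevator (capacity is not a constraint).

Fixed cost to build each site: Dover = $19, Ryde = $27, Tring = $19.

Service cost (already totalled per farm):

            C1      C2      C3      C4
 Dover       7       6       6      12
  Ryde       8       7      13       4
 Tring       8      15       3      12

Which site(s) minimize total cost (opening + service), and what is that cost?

Open Dover only; minimum total cost 50.

For any fixed open set, each farm goes to its cheapest open site; total = fixed + service.
{Dover}: C1→Dover 7, C2→Dover 6, C3→Dover 6, C4→Dover 12. Service 31; fixed 19; total 50.
{Tring}: service 38 + fixed 19 = 57
{Ryde}: C1→Ryde 8, C2→Ryde 7, C3→Ryde 13, C4→Ryde 4. Service 32; fixed 27; total 59.
{Dover, Ryde, Tring}: service 20 + fixed 65 = 85
No other subset beats 50.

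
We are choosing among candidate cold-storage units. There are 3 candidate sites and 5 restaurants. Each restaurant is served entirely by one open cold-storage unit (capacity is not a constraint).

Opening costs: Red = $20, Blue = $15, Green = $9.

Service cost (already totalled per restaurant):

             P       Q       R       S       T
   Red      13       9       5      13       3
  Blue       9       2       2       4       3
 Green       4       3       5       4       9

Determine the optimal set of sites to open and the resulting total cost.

For any fixed open set, each restaurant goes to its cheapest open site; total = fixed + service.
{Green}: P→Green 4, Q→Green 3, R→Green 5, S→Green 4, T→Green 9. Service 25; fixed 9; total 34.
{Blue}: service 20 + fixed 15 = 35
{Blue, Green}: service 15 + fixed 24 = 39
{Red, Blue, Green}: service 15 + fixed 44 = 59
No other subset beats 34.

Open Green only; minimum total cost 34.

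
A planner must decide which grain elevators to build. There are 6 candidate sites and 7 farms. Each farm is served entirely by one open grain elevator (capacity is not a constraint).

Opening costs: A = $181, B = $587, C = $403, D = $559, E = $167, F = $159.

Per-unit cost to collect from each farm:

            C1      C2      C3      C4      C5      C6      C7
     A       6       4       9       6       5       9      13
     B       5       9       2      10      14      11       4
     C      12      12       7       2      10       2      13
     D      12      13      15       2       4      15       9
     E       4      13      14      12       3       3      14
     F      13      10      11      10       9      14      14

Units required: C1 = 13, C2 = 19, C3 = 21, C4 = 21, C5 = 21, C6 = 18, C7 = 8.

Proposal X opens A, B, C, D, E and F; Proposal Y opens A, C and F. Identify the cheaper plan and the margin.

Proposal X: {A, B, C, D, E, F}: C1→E 4·13=52, C2→A 4·19=76, C3→B 2·21=42, C4→C 2·21=42, C5→E 3·21=63, C6→C 2·18=36, C7→B 4·8=32. Service 343; fixed 2056; total 2399.
Proposal Y: {A, C, F}: C1→A 6·13=78, C2→A 4·19=76, C3→C 7·21=147, C4→C 2·21=42, C5→A 5·21=105, C6→C 2·18=36, C7→A 13·8=104. Service 588; fixed 743; total 1331.
Difference: |2399 − 1331| = 1068.

Proposal Y is cheaper by 1068.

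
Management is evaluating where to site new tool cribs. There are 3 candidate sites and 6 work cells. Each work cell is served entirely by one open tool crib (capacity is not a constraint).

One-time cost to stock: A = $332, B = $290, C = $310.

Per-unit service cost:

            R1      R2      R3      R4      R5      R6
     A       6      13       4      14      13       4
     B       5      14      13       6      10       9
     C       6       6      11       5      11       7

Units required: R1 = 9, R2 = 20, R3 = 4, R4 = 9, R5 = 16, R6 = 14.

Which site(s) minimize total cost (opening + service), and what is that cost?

For any fixed open set, each work cell goes to its cheapest open site; total = fixed + service.
{C}: R1→C 6·9=54, R2→C 6·20=120, R3→C 11·4=44, R4→C 5·9=45, R5→C 11·16=176, R6→C 7·14=98. Service 537; fixed 310; total 847.
{B}: service 717 + fixed 290 = 1007
{A}: service 720 + fixed 332 = 1052
{A, B, C}: service 442 + fixed 932 = 1374
No other subset beats 847.

Open C only; minimum total cost 847.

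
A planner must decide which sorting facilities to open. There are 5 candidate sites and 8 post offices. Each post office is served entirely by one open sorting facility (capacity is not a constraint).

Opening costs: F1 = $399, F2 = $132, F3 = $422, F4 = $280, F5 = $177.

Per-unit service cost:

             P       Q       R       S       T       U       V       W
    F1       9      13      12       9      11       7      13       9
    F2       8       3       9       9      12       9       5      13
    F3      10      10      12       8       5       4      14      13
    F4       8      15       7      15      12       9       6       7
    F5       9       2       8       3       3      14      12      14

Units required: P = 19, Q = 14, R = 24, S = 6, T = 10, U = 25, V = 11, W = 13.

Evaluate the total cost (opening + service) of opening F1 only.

Each post office is assigned to its cheapest site among the open ones.
{F1}: P→F1 9·19=171, Q→F1 13·14=182, R→F1 12·24=288, S→F1 9·6=54, T→F1 11·10=110, U→F1 7·25=175, V→F1 13·11=143, W→F1 9·13=117. Service 1240; fixed 399; total 1639.

Total cost: 1639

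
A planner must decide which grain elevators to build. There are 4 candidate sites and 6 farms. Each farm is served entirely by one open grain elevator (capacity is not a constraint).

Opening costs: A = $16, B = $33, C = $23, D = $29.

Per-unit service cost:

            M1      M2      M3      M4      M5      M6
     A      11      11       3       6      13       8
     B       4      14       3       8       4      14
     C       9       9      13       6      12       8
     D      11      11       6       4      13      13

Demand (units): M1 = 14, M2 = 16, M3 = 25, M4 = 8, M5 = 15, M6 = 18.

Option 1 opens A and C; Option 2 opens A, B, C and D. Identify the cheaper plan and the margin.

Option 1: {A, C}: M1→C 9·14=126, M2→C 9·16=144, M3→A 3·25=75, M4→A 6·8=48, M5→C 12·15=180, M6→A 8·18=144. Service 717; fixed 39; total 756.
Option 2: {A, B, C, D}: M1→B 4·14=56, M2→C 9·16=144, M3→A 3·25=75, M4→D 4·8=32, M5→B 4·15=60, M6→A 8·18=144. Service 511; fixed 101; total 612.
Difference: |756 − 612| = 144.

Option 2 is cheaper by 144.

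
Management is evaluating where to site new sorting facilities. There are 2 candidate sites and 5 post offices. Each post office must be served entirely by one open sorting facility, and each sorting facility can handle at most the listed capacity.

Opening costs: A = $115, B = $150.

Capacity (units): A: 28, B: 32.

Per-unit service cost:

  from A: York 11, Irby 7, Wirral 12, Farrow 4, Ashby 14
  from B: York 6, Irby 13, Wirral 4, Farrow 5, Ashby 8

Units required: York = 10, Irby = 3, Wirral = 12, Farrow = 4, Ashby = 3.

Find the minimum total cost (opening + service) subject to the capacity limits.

Minimum total cost: 341

Open {B}: York→B 6·10=60, Irby→B 13·3=39, Wirral→B 4·12=48, Farrow→B 5·4=20, Ashby→B 8·3=24.
Loads: B carries 32/32. Service 191; fixed 150; total 341.
Next best feasible plan costs 434.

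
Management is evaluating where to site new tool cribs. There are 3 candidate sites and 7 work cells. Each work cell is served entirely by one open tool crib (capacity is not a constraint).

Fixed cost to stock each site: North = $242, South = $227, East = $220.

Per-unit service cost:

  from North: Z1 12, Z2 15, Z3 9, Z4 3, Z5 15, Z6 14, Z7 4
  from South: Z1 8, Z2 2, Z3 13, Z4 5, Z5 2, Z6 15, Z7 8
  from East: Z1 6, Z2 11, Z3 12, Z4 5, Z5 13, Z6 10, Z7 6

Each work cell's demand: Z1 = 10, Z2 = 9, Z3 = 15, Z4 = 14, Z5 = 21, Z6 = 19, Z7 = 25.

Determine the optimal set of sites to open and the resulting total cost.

Open South only; minimum total cost 1117.

For any fixed open set, each work cell goes to its cheapest open site; total = fixed + service.
{South}: Z1→South 8·10=80, Z2→South 2·9=18, Z3→South 13·15=195, Z4→South 5·14=70, Z5→South 2·21=42, Z6→South 15·19=285, Z7→South 8·25=200. Service 890; fixed 227; total 1117.
{North, South}: Z1→South 8·10=80, Z2→South 2·9=18, Z3→North 9·15=135, Z4→North 3·14=42, Z5→South 2·21=42, Z6→North 14·19=266, Z7→North 4·25=100. Service 683; fixed 469; total 1152.
{South, East}: Z1→East 6·10=60, Z2→South 2·9=18, Z3→East 12·15=180, Z4→South 5·14=70, Z5→South 2·21=42, Z6→East 10·19=190, Z7→East 6·25=150. Service 710; fixed 447; total 1157.
{North, South, East}: Z1→East 6·10=60, Z2→South 2·9=18, Z3→North 9·15=135, Z4→North 3·14=42, Z5→South 2·21=42, Z6→East 10·19=190, Z7→North 4·25=100. Service 587; fixed 689; total 1276.
No other subset beats 1117.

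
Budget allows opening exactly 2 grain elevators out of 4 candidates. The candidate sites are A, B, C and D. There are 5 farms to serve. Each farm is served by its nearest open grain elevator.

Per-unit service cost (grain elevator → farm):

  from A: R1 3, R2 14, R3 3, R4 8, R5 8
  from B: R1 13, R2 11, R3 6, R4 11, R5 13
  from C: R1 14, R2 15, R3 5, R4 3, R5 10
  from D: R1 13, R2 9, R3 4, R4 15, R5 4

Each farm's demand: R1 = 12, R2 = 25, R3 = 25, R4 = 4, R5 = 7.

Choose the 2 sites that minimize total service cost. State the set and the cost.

Choose A and D; total service cost 396.

With exactly 2 open, each farm uses its cheapest among the chosen.
{A, D}: R1→A 3·12=36, R2→D 9·25=225, R3→A 3·25=75, R4→A 8·4=32, R5→D 4·7=28. Service cost 396.
{A, B}: service cost 474
{C, D}: service cost 521
Among all 6 size-2 choices, {A, D} is lowest.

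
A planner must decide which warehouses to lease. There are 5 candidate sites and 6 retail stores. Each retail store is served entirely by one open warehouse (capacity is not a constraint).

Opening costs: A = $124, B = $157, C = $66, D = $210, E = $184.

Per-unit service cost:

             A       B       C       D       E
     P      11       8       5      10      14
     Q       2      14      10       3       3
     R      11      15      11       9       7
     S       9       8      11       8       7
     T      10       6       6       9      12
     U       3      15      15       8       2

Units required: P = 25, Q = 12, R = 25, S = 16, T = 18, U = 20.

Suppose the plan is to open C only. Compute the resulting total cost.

Total cost: 1170

Each retail store is assigned to its cheapest site among the open ones.
{C}: P→C 5·25=125, Q→C 10·12=120, R→C 11·25=275, S→C 11·16=176, T→C 6·18=108, U→C 15·20=300. Service 1104; fixed 66; total 1170.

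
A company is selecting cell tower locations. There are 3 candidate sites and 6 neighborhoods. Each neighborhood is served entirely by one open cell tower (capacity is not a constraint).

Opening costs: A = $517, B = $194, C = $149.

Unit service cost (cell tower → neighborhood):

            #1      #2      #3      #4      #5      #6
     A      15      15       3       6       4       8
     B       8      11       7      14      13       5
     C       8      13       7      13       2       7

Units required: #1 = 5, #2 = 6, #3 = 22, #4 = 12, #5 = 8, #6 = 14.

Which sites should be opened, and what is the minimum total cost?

For any fixed open set, each neighborhood goes to its cheapest open site; total = fixed + service.
{C}: #1→C 8·5=40, #2→C 13·6=78, #3→C 7·22=154, #4→C 13·12=156, #5→C 2·8=16, #6→C 7·14=98. Service 542; fixed 149; total 691.
{B}: #1→B 8·5=40, #2→B 11·6=66, #3→B 7·22=154, #4→B 14·12=168, #5→B 13·8=104, #6→B 5·14=70. Service 602; fixed 194; total 796.
{B, C}: service 502 + fixed 343 = 845
{A, B, C}: #1→B 8·5=40, #2→B 11·6=66, #3→A 3·22=66, #4→A 6·12=72, #5→C 2·8=16, #6→B 5·14=70. Service 330; fixed 860; total 1190.
No other subset beats 691.

Open C only; minimum total cost 691.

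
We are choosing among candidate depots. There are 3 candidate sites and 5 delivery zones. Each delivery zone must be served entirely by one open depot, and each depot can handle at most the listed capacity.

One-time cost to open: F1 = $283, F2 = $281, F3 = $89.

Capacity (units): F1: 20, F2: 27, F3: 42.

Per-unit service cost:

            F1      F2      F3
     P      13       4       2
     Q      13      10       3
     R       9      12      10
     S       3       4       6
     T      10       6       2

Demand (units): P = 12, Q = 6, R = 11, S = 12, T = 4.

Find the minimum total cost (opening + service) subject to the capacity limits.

Minimum total cost: 568

Open {F1, F3}: P→F3 2·12=24, Q→F3 3·6=18, R→F3 10·11=110, S→F1 3·12=36, T→F3 2·4=8.
Loads: F1 carries 12/20, F3 carries 33/42. Service 196; fixed 372; total 568.
Next best feasible plan costs 578.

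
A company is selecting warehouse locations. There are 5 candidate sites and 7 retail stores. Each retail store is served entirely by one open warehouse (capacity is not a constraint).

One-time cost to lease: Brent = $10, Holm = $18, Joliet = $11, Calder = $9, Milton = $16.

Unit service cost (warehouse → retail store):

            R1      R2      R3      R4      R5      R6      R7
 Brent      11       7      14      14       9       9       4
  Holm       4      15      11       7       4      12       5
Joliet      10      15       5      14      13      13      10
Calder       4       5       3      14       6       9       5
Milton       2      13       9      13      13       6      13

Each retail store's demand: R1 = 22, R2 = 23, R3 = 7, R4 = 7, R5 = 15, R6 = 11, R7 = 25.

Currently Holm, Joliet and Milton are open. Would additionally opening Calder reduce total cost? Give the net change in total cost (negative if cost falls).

Yes — net change −189 (cost falls by 189).

Current service cost with {Holm, Joliet, Milton}: 678.
Adding Calder: each retail store re-picks its cheapest; new service cost 480, saving 198.
Extra fixed cost: 9. Net change = 9 − 198 = -189.
(Totals: 723 → 534.)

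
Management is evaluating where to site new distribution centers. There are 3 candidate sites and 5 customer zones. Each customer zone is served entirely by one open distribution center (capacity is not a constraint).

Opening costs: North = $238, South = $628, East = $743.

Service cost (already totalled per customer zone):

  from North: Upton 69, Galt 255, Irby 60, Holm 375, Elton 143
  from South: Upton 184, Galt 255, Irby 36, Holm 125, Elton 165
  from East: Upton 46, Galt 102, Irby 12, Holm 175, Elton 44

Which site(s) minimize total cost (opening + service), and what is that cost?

For any fixed open set, each customer zone goes to its cheapest open site; total = fixed + service.
{East}: Upton→East 46, Galt→East 102, Irby→East 12, Holm→East 175, Elton→East 44. Service 379; fixed 743; total 1122.
{North}: Upton→North 69, Galt→North 255, Irby→North 60, Holm→North 375, Elton→North 143. Service 902; fixed 238; total 1140.
{North, East}: service 379 + fixed 981 = 1360
{North, South, East}: service 329 + fixed 1609 = 1938
(All 7 nonempty subsets were checked; East only is lowest.)

Open East only; minimum total cost 1122.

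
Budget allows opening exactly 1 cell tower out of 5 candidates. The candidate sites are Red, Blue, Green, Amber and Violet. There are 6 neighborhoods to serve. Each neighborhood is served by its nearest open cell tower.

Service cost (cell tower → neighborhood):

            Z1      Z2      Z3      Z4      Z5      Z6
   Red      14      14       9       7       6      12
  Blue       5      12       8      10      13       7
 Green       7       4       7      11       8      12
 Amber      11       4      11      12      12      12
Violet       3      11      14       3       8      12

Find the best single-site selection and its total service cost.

Choose Green only; total service cost 49.

With exactly 1 open, each neighborhood uses its cheapest among the chosen.
{Green}: Z1→Green 7, Z2→Green 4, Z3→Green 7, Z4→Green 11, Z5→Green 8, Z6→Green 12. Service cost 49.
{Violet}: service cost 51
{Blue}: service cost 55
Among all 5 size-1 choices, {Green} is lowest.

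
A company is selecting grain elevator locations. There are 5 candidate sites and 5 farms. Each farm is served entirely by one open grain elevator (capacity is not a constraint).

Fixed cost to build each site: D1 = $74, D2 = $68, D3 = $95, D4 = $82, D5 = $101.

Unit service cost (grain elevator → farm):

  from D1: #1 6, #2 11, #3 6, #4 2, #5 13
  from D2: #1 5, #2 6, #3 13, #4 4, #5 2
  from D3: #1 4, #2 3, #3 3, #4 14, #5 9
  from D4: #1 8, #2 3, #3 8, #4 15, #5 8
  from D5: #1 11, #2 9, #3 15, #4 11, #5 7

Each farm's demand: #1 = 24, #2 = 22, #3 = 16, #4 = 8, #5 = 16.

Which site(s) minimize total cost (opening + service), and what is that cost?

Open D2 and D3; minimum total cost 437.

For any fixed open set, each farm goes to its cheapest open site; total = fixed + service.
{D2, D3}: #1→D3 4·24=96, #2→D3 3·22=66, #3→D3 3·16=48, #4→D2 4·8=32, #5→D2 2·16=32. Service 274; fixed 163; total 437.
{D1, D2, D3}: #1→D3 4·24=96, #2→D3 3·22=66, #3→D3 3·16=48, #4→D1 2·8=16, #5→D2 2·16=32. Service 258; fixed 237; total 495.
{D2, D3, D4}: service 274 + fixed 245 = 519
{D1, D2, D3, D4, D5}: #1→D3 4·24=96, #2→D3 3·22=66, #3→D3 3·16=48, #4→D1 2·8=16, #5→D2 2·16=32. Service 258; fixed 420; total 678.
No other subset beats 437.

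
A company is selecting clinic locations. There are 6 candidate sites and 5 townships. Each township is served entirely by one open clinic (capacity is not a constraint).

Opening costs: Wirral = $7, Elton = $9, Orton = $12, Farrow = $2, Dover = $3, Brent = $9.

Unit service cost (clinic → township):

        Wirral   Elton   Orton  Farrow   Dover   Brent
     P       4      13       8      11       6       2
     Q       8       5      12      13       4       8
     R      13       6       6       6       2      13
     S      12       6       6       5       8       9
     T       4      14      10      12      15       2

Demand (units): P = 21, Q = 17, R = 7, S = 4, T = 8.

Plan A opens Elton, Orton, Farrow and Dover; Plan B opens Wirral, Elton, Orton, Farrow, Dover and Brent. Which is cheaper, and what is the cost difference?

Plan B is cheaper by 132.

Plan A: {Elton, Orton, Farrow, Dover}: P→Dover 6·21=126, Q→Dover 4·17=68, R→Dover 2·7=14, S→Farrow 5·4=20, T→Orton 10·8=80. Service 308; fixed 26; total 334.
Plan B: {Wirral, Elton, Orton, Farrow, Dover, Brent}: P→Brent 2·21=42, Q→Dover 4·17=68, R→Dover 2·7=14, S→Farrow 5·4=20, T→Brent 2·8=16. Service 160; fixed 42; total 202.
Difference: |334 − 202| = 132.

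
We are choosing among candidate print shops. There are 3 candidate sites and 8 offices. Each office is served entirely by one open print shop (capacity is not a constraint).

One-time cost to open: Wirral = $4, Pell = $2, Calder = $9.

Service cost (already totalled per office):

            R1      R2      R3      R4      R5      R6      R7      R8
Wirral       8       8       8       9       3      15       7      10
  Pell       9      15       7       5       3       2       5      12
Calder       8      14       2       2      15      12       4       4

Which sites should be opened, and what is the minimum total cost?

For any fixed open set, each office goes to its cheapest open site; total = fixed + service.
{Wirral, Pell, Calder}: R1→Wirral 8, R2→Wirral 8, R3→Calder 2, R4→Calder 2, R5→Wirral 3, R6→Pell 2, R7→Calder 4, R8→Calder 4. Service 33; fixed 15; total 48.
{Pell, Calder}: R1→Calder 8, R2→Calder 14, R3→Calder 2, R4→Calder 2, R5→Pell 3, R6→Pell 2, R7→Calder 4, R8→Calder 4. Service 39; fixed 11; total 50.
{Wirral, Pell}: service 48 + fixed 6 = 54
{Pell}: service 58 + fixed 2 = 60
No other subset beats 48.

Open Wirral, Pell and Calder; minimum total cost 48.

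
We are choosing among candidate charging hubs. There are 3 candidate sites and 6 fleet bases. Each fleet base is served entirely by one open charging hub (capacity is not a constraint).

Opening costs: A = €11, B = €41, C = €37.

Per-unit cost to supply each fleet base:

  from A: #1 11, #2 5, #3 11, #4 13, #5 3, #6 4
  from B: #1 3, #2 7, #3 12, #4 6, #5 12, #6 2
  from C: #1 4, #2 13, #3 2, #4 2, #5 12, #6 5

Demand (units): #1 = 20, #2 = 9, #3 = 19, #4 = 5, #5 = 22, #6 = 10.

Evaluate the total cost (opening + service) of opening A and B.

Each fleet base is assigned to its cheapest site among the open ones.
{A, B}: #1→B 3·20=60, #2→A 5·9=45, #3→A 11·19=209, #4→B 6·5=30, #5→A 3·22=66, #6→B 2·10=20. Service 430; fixed 52; total 482.

Total cost: 482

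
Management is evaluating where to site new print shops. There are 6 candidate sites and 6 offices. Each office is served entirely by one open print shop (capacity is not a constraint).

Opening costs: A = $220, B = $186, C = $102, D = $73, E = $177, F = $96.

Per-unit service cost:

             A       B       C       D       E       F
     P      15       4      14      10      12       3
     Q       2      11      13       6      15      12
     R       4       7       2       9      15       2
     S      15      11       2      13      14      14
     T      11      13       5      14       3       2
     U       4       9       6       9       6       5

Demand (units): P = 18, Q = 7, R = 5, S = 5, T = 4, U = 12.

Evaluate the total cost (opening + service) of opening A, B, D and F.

Total cost: 764

Each office is assigned to its cheapest site among the open ones.
{A, B, D, F}: P→F 3·18=54, Q→A 2·7=14, R→F 2·5=10, S→B 11·5=55, T→F 2·4=8, U→A 4·12=48. Service 189; fixed 575; total 764.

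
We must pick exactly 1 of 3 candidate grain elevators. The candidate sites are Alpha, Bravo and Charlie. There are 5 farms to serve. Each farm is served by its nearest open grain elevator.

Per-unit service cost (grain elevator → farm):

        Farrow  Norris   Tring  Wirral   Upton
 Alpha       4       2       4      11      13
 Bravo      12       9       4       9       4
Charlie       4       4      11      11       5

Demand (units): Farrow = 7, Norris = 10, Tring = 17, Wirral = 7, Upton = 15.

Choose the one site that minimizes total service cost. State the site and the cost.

Choose Bravo only; total service cost 365.

With exactly 1 open, each farm uses its cheapest among the chosen.
{Bravo}: Farrow→Bravo 12·7=84, Norris→Bravo 9·10=90, Tring→Bravo 4·17=68, Wirral→Bravo 9·7=63, Upton→Bravo 4·15=60. Service cost 365.
{Alpha}: service cost 388
{Charlie}: service cost 407
Among all 3 size-1 choices, {Bravo} is lowest.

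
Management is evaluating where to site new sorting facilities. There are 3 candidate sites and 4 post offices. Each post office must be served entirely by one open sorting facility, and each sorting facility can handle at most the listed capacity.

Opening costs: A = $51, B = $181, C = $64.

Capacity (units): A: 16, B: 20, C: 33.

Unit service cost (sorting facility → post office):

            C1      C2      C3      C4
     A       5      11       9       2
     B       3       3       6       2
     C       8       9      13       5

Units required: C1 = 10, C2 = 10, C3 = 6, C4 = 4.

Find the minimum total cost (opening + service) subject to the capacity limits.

Open {A, C}: C1→A 5·10=50, C2→C 9·10=90, C3→A 9·6=54, C4→C 5·4=20.
Loads: A carries 16/16, C carries 14/33. Service 214; fixed 115; total 329.
Next best feasible plan costs 332.

Minimum total cost: 329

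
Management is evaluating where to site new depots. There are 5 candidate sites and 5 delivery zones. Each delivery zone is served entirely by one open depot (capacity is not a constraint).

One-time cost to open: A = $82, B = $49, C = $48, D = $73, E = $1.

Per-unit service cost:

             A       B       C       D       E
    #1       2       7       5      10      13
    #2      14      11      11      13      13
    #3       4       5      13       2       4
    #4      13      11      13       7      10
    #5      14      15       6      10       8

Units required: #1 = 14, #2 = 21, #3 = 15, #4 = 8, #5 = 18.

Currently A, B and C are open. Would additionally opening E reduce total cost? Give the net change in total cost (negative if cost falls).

Current service cost with {A, B, C}: 515.
Adding E: each delivery zone re-picks its cheapest; new service cost 507, saving 8.
Extra fixed cost: 1. Net change = 1 − 8 = -7.
(Totals: 694 → 687.)

Yes — net change −7 (cost falls by 7).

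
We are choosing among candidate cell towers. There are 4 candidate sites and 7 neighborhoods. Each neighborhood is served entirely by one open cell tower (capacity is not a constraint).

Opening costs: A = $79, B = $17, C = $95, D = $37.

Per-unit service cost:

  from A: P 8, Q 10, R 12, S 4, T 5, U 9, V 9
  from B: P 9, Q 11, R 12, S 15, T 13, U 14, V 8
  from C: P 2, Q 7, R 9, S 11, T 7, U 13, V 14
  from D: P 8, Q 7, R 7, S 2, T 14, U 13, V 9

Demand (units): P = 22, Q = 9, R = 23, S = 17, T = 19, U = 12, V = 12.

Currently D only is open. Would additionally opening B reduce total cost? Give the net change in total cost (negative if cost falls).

Current service cost with {D}: 964.
Adding B: each neighborhood re-picks its cheapest; new service cost 933, saving 31.
Extra fixed cost: 17. Net change = 17 − 31 = -14.
(Totals: 1001 → 987.)

Yes — net change −14 (cost falls by 14).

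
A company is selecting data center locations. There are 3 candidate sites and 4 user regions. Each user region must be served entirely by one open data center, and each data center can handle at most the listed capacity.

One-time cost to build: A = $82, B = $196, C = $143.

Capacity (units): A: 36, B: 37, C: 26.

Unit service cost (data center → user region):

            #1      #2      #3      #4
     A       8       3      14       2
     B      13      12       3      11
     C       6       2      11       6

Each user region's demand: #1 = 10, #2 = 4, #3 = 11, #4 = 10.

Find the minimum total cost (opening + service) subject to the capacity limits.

Minimum total cost: 348

Open {A}: #1→A 8·10=80, #2→A 3·4=12, #3→A 14·11=154, #4→A 2·10=20.
Loads: A carries 35/36. Service 266; fixed 82; total 348.
Next best feasible plan costs 423.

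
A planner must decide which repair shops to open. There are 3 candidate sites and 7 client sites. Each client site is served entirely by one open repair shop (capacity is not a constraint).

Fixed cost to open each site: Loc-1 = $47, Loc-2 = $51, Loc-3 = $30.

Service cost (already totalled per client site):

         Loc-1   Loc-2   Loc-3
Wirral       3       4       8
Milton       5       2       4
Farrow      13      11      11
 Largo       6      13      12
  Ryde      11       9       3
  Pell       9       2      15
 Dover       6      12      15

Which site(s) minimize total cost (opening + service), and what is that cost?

Open Loc-3 only; minimum total cost 98.

For any fixed open set, each client site goes to its cheapest open site; total = fixed + service.
{Loc-3}: Wirral→Loc-3 8, Milton→Loc-3 4, Farrow→Loc-3 11, Largo→Loc-3 12, Ryde→Loc-3 3, Pell→Loc-3 15, Dover→Loc-3 15. Service 68; fixed 30; total 98.
{Loc-1}: service 53 + fixed 47 = 100
{Loc-2}: service 53 + fixed 51 = 104
{Loc-1, Loc-2, Loc-3}: service 33 + fixed 128 = 161
(All 7 nonempty subsets were checked; Loc-3 only is lowest.)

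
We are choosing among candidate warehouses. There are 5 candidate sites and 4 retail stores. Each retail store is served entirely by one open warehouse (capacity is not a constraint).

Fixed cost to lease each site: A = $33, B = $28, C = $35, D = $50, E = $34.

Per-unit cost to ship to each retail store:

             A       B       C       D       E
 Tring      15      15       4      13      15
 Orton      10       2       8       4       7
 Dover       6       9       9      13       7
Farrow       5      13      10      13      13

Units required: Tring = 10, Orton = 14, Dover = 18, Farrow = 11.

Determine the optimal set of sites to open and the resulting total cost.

Open A, B and C; minimum total cost 327.

For any fixed open set, each retail store goes to its cheapest open site; total = fixed + service.
{A, B, C}: Tring→C 4·10=40, Orton→B 2·14=28, Dover→A 6·18=108, Farrow→A 5·11=55. Service 231; fixed 96; total 327.
{A, B, C, E}: Tring→C 4·10=40, Orton→B 2·14=28, Dover→A 6·18=108, Farrow→A 5·11=55. Service 231; fixed 130; total 361.
{A, B, C, D}: service 231 + fixed 146 = 377
{A, B, C, D, E}: Tring→C 4·10=40, Orton→B 2·14=28, Dover→A 6·18=108, Farrow→A 5·11=55. Service 231; fixed 180; total 411.
No other subset beats 327.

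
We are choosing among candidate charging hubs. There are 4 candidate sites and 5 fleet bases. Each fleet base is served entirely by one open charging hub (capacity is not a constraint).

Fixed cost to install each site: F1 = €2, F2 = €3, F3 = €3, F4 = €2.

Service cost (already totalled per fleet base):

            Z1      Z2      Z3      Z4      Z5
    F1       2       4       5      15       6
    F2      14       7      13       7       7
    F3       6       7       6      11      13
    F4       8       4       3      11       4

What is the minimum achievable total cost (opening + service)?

Minimum total cost: 27

For any fixed open set, each fleet base goes to its cheapest open site; total = fixed + service.
{F1, F2, F4}: Z1→F1 2, Z2→F1 4, Z3→F4 3, Z4→F2 7, Z5→F4 4. Service 20; fixed 7; total 27.
{F1, F4}: Z1→F1 2, Z2→F1 4, Z3→F4 3, Z4→F4 11, Z5→F4 4. Service 24; fixed 4; total 28.
{F1, F2}: Z1→F1 2, Z2→F1 4, Z3→F1 5, Z4→F2 7, Z5→F1 6. Service 24; fixed 5; total 29.
{F1, F2, F3, F4}: Z1→F1 2, Z2→F1 4, Z3→F4 3, Z4→F2 7, Z5→F4 4. Service 20; fixed 10; total 30.
(All 15 nonempty subsets were checked; F1, F2 and F4 is lowest.)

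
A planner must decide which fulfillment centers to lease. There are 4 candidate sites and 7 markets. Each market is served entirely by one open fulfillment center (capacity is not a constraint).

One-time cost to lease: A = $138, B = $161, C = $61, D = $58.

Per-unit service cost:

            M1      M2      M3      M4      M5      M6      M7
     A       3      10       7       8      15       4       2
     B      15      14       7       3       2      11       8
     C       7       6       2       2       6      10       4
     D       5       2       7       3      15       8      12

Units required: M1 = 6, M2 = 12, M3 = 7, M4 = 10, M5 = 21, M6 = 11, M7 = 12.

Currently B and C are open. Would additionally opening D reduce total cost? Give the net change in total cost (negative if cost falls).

Yes — net change −24 (cost falls by 24).

Current service cost with {B, C}: 348.
Adding D: each market re-picks its cheapest; new service cost 266, saving 82.
Extra fixed cost: 58. Net change = 58 − 82 = -24.
(Totals: 570 → 546.)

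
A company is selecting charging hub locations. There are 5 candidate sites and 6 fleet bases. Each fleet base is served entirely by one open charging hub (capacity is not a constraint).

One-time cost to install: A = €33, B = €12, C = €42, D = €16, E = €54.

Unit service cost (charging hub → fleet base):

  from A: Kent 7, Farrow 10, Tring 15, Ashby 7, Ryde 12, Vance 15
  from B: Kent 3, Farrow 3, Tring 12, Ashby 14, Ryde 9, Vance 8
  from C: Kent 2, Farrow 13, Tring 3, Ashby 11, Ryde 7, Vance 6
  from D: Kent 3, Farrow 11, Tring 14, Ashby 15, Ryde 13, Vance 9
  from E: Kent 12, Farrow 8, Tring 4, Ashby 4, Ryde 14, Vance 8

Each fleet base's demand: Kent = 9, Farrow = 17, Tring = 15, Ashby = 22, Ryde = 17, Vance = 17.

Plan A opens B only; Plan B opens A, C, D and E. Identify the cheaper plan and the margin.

Plan B is cheaper by 214.

Plan A: {B}: Kent→B 3·9=27, Farrow→B 3·17=51, Tring→B 12·15=180, Ashby→B 14·22=308, Ryde→B 9·17=153, Vance→B 8·17=136. Service 855; fixed 12; total 867.
Plan B: {A, C, D, E}: Kent→C 2·9=18, Farrow→E 8·17=136, Tring→C 3·15=45, Ashby→E 4·22=88, Ryde→C 7·17=119, Vance→C 6·17=102. Service 508; fixed 145; total 653.
Difference: |867 − 653| = 214.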